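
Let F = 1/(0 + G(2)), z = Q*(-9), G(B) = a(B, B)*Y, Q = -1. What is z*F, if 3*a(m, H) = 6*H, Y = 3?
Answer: ¾ ≈ 0.75000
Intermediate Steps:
a(m, H) = 2*H (a(m, H) = (6*H)/3 = 2*H)
G(B) = 6*B (G(B) = (2*B)*3 = 6*B)
z = 9 (z = -1*(-9) = 9)
F = 1/12 (F = 1/(0 + 6*2) = 1/(0 + 12) = 1/12 ≈ 0.083333)
z*F = 9*(1/12) = ¾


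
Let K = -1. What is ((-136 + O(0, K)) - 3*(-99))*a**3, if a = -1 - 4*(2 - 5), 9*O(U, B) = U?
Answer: 214291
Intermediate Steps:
O(U, B) = U/9
a = 11 (a = -1 - 4*(-3) = -1 + 12 = 11)
((-136 + O(0, K)) - 3*(-99))*a**3 = ((-136 + (1/9)*0) - 3*(-99))*11**3 = ((-136 + 0) + 297)*1331 = (-136 + 297)*1331 = 161*1331 = 214291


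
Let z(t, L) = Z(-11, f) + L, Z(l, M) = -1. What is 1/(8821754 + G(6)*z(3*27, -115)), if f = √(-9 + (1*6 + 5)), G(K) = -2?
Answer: 1/8821986 ≈ 1.1335e-7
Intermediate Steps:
f = √2 (f = √(-9 + (6 + 5)) = √(-9 + 11) = √2 ≈ 1.4142)
z(t, L) = -1 + L
1/(8821754 + G(6)*z(3*27, -115)) = 1/(8821754 - 2*(-1 - 115)) = 1/(8821754 - 2*(-116)) = 1/(8821754 + 232) = 1/8821986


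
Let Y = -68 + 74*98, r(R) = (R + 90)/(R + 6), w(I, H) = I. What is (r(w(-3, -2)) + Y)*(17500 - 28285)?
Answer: -77792205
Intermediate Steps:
r(R) = (90 + R)/(6 + R)
Y = 7184 (Y = -68 + 7252 = 7184)
(r(w(-3, -2)) + Y)*(17500 - 28285) = ((90 - 3)/(6 - 3) + 7184)*(17500 - 28285) = (87/3 + 7184)*(-10785) = ((⅓)*87 + 7184)*(-10785) = (29 + 7184)*(-10785) = 7213*(-10785) = -77792205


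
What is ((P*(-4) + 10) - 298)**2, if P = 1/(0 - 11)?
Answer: 10010896/121 ≈ 82735.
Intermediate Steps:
P = -1/11 (P = 1/(-11) = -1/11 ≈ -0.090909)
((P*(-4) + 10) - 298)**2 = ((-1/11*(-4) + 10) - 298)**2 = ((4/11 + 10) - 298)**2 = (114/11 - 298)**2 = (-3164/11)**2 = 10010896/121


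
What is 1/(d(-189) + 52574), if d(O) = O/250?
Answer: 250/13143311 ≈ 1.9021e-5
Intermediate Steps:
d(O) = O/250 (d(O) = O*(1/250) = O/250)
1/(d(-189) + 52574) = 1/((1/250)*(-189) + 52574) = 1/(-189/250 + 52574) = 1/(13143311/250) = 250/13143311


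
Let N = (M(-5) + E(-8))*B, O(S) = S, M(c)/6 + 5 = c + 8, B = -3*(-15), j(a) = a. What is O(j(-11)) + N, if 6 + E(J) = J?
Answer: -1181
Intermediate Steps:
B = 45
E(J) = -6 + J
M(c) = 18 + 6*c (M(c) = -30 + 6*(c + 8) = -30 + 6*(8 + c) = -30 + (48 + 6*c) = 18 + 6*c)
N = -1170 (N = ((18 + 6*(-5)) + (-6 - 8))*45 = ((18 - 30) - 14)*45 = (-12 - 14)*45 = -26*45 = -1170)
O(j(-11)) + N = -11 - 1170 = -1181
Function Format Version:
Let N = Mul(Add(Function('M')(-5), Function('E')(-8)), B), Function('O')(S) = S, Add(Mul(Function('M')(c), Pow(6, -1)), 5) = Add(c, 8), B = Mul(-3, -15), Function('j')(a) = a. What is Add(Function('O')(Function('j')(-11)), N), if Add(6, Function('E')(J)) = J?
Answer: -1181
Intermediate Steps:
B = 45
Function('E')(J) = Add(-6, J)
Function('M')(c) = Add(18, Mul(6, c)) (Function('M')(c) = Add(-30, Mul(6, Add(c, 8))) = Add(-30, Mul(6, Add(8, c))) = Add(-30, Add(48, Mul(6, c))) = Add(18, Mul(6, c)))
N = -1170 (N = Mul(Add(Add(18, Mul(6, -5)), Add(-6, -8)), 45) = Mul(Add(Add(18, -30), -14), 45) = Mul(Add(-12, -14), 45) = Mul(-26, 45) = -1170)
Add(Function('O')(Function('j')(-11)), N) = Add(-11, -1170) = -1181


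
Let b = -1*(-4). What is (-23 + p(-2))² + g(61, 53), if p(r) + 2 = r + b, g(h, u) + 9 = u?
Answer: 573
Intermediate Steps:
g(h, u) = -9 + u
b = 4
p(r) = 2 + r (p(r) = -2 + (r + 4) = -2 + (4 + r) = 2 + r)
(-23 + p(-2))² + g(61, 53) = (-23 + (2 - 2))² + (-9 + 53) = (-23 + 0)² + 44 = (-23)² + 44 = 529 + 44 = 573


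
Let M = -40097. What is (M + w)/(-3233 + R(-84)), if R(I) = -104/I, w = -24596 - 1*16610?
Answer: 1707363/67867 ≈ 25.157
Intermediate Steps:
w = -41206 (w = -24596 - 16610 = -41206)
(M + w)/(-3233 + R(-84)) = (-40097 - 41206)/(-3233 - 104/(-84)) = -81303/(-3233 - 104*(-1/84)) = -81303/(-3233 + 26/21) = -81303/(-67867/21) = -81303*(-21/67867) = 1707363/67867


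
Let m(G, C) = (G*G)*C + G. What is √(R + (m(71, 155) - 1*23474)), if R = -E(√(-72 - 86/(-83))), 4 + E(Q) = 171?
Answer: 7*√15465 ≈ 870.51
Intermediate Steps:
E(Q) = 167 (E(Q) = -4 + 171 = 167)
R = -167 (R = -1*167 = -167)
m(G, C) = G + C*G² (m(G, C) = G²*C + G = C*G² + G = G + C*G²)
√(R + (m(71, 155) - 1*23474)) = √(-167 + (71*(1 + 155*71) - 1*23474)) = √(-167 + (71*(1 + 11005) - 23474)) = √(-167 + (71*11006 - 23474)) = √(-167 + (781426 - 23474)) = √(-167 + 757952) = √757785 = 7*√15465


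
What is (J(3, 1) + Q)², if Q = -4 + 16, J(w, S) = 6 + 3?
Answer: 441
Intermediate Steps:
J(w, S) = 9
Q = 12
(J(3, 1) + Q)² = (9 + 12)² = 21² = 441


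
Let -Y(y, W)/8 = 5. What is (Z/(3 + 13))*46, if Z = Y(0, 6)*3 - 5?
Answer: -2875/8 ≈ -359.38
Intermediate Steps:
Y(y, W) = -40 (Y(y, W) = -8*5 = -40)
Z = -125 (Z = -40*3 - 5 = -120 - 5 = -125)
(Z/(3 + 13))*46 = -125/(3 + 13)*46 = -125/16*46 = -2875/8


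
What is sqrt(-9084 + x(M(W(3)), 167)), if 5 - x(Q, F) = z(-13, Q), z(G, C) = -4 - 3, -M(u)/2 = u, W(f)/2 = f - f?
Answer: 36*I*sqrt(7) ≈ 95.247*I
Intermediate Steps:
W(f) = 0 (W(f) = 2*(f - f) = 2*0 = 0)
M(u) = -2*u
z(G, C) = -7
x(Q, F) = 12 (x(Q, F) = 5 - 1*(-7) = 5 + 7 = 12)
sqrt(-9084 + x(M(W(3)), 167)) = sqrt(-9084 + 12) = sqrt(-9072) = 36*I*sqrt(7)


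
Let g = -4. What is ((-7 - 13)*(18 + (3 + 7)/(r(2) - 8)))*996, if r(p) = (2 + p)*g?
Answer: -350260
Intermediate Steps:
r(p) = -8 - 4*p (r(p) = (2 + p)*(-4) = -8 - 4*p)
((-7 - 13)*(18 + (3 + 7)/(r(2) - 8)))*996 = ((-7 - 13)*(18 + (3 + 7)/((-8 - 4*2) - 8)))*996 = -20*(18 + 10/((-8 - 8) - 8))*996 = -20*(18 + 10/(-16 - 8))*996 = -20*(18 + 10/(-24))*996 = -20*(18 + 10*(-1/24))*996 = -20*(18 - 5/12)*996 = -20*211/12*996 = -1055/3*996 = -350260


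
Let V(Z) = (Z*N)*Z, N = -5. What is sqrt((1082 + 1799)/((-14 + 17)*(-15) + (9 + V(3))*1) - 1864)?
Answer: I*sqrt(153865)/9 ≈ 43.584*I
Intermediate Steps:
V(Z) = -5*Z**2 (V(Z) = (Z*(-5))*Z = (-5*Z)*Z = -5*Z**2)
sqrt((1082 + 1799)/((-14 + 17)*(-15) + (9 + V(3))*1) - 1864) = sqrt((1082 + 1799)/((-14 + 17)*(-15) + (9 - 5*3**2)*1) - 1864) = sqrt(2881/(3*(-15) + (9 - 5*9)*1) - 1864) = sqrt(2881/(-45 + (9 - 45)*1) - 1864) = sqrt(2881/(-45 - 36*1) - 1864) = sqrt(2881/(-45 - 36) - 1864) = sqrt(2881/(-81) - 1864) = sqrt(2881*(-1/81) - 1864) = sqrt(-2881/81 - 1864) = sqrt(-153865/81) = I*sqrt(153865)/9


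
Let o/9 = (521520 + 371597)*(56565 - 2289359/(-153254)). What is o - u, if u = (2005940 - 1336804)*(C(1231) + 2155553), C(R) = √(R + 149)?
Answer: -151348373736903775/153254 - 1338272*√345 ≈ -9.8759e+11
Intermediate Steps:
C(R) = √(149 + R)
o = 69698776391421057/153254 (o = 9*((521520 + 371597)*(56565 - 2289359/(-153254))) = 9*(893117*(56565 - 2289359*(-1/153254))) = 9*(893117*(56565 + 2289359/153254)) = 9*(893117*(8671101869/153254)) = 9*(7744308487935673/153254) = 69698776391421057/153254 ≈ 4.5479e+11)
u = 1442358112208 + 1338272*√345 (u = (2005940 - 1336804)*(√(149 + 1231) + 2155553) = 669136*(√1380 + 2155553) = 669136*(2*√345 + 2155553) = 669136*(2155553 + 2*√345) = 1442358112208 + 1338272*√345 ≈ 1.4424e+12)
o - u = 69698776391421057/153254 - (1442358112208 + 1338272*√345) = 69698776391421057/153254 + (-1442358112208 - 1338272*√345) = -151348373736903775/153254 - 1338272*√345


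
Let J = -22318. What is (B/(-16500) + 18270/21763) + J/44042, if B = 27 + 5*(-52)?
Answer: 391846349837/1129644268500 ≈ 0.34688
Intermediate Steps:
B = -233 (B = 27 - 260 = -233)
(B/(-16500) + 18270/21763) + J/44042 = (-233/(-16500) + 18270/21763) - 22318/44042 = (-233*(-1/16500) + 18270*(1/21763)) - 22318*1/44042 = (233/16500 + 2610/3109) - 11159/22021 = 43789397/51298500 - 11159/22021 = 391846349837/1129644268500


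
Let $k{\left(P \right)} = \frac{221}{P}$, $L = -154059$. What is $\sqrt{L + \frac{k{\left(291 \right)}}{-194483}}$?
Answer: $\frac{4 i \sqrt{30840141361399056309}}{56594553} \approx 392.5 i$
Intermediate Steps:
$\sqrt{L + \frac{k{\left(291 \right)}}{-194483}} = \sqrt{-154059 + \frac{221 \cdot \frac{1}{291}}{-194483}} = \sqrt{-154059 + 221 \cdot \frac{1}{291} \left(- \frac{1}{194483}\right)} = \sqrt{-154059 + \frac{221}{291} \left(- \frac{1}{194483}\right)} = \sqrt{-154059 - \frac{221}{56594553}} = \sqrt{- \frac{8718900240848}{56594553}} = \frac{4 i \sqrt{30840141361399056309}}{56594553}$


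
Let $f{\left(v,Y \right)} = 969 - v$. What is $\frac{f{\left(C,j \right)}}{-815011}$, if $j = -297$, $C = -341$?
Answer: $- \frac{1310}{815011} \approx -0.0016073$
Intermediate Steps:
$\frac{f{\left(C,j \right)}}{-815011} = \frac{969 - -341}{-815011} = \left(969 + 341\right) \left(- \frac{1}{815011}\right) = 1310 \left(- \frac{1}{815011}\right) = - \frac{1310}{815011}$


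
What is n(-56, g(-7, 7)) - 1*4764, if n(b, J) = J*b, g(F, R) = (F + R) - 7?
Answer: -4372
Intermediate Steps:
g(F, R) = -7 + F + R
n(-56, g(-7, 7)) - 1*4764 = (-7 - 7 + 7)*(-56) - 1*4764 = -7*(-56) - 4764 = 392 - 4764 = -4372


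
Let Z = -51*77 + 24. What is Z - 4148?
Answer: -8051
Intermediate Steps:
Z = -3903 (Z = -3927 + 24 = -3903)
Z - 4148 = -3903 - 4148 = -8051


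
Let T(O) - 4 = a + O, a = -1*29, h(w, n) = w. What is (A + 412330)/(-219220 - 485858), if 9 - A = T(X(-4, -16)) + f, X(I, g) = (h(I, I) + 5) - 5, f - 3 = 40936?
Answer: -371429/705078 ≈ -0.52679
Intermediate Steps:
f = 40939 (f = 3 + 40936 = 40939)
a = -29
X(I, g) = I (X(I, g) = (I + 5) - 5 = (5 + I) - 5 = I)
T(O) = -25 + O (T(O) = 4 + (-29 + O) = -25 + O)
A = -40901 (A = 9 - ((-25 - 4) + 40939) = 9 - (-29 + 40939) = 9 - 1*40910 = 9 - 40910 = -40901)
(A + 412330)/(-219220 - 485858) = (-40901 + 412330)/(-219220 - 485858) = 371429/(-705078) = 371429*(-1/705078) = -371429/705078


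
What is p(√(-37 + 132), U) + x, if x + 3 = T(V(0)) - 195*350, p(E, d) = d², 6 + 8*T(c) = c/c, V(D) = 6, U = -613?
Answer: 2460123/8 ≈ 3.0752e+5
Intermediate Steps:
T(c) = -5/8 (T(c) = -¾ + (c/c)/8 = -¾ + (⅛)*1 = -¾ + ⅛ = -5/8)
x = -546029/8 (x = -3 + (-5/8 - 195*350) = -3 + (-5/8 - 68250) = -3 - 546005/8 = -546029/8 ≈ -68254.)
p(√(-37 + 132), U) + x = (-613)² - 546029/8 = 375769 - 546029/8 = 2460123/8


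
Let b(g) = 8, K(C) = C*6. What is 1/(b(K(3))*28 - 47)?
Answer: 1/177 ≈ 0.0056497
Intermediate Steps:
K(C) = 6*C
1/(b(K(3))*28 - 47) = 1/(8*28 - 47) = 1/(224 - 47) = 1/177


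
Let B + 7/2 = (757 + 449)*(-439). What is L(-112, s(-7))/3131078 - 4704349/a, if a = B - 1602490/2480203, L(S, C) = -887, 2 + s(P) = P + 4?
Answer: 73062881731971449497/8222925204126470190 ≈ 8.8853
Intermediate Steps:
B = -1058875/2 (B = -7/2 + (757 + 449)*(-439) = -7/2 + 1206*(-439) = -7/2 - 529434 = -1058875/2 ≈ -5.2944e+5)
s(P) = 2 + P (s(P) = -2 + (P + 4) = -2 + (4 + P) = 2 + P)
a = -2626228156605/4960406 (a = -1058875/2 - 1602490/2480203 = -2626228156605/4960406 ≈ -5.2944e+5)
L(-112, s(-7))/3131078 - 4704349/a = -887/3131078 - 4704349/(-2626228156605/4960406) = -887*1/3131078 - 4704349*(-4960406/2626228156605) = -887/3131078 + 23335481005694/2626228156605 = 73062881731971449497/8222925204126470190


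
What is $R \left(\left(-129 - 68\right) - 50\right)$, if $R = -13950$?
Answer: $3445650$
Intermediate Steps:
$R \left(\left(-129 - 68\right) - 50\right) = - 13950 \left(\left(-129 - 68\right) - 50\right) = - 13950 \left(-197 - 50\right) = \left(-13950\right) \left(-247\right) = 3445650$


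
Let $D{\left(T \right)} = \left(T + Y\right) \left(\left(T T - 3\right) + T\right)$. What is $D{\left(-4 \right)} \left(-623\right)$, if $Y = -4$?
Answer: $44856$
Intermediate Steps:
$D{\left(T \right)} = \left(-4 + T\right) \left(-3 + T + T^{2}\right)$ ($D{\left(T \right)} = \left(T - 4\right) \left(\left(T T - 3\right) + T\right) = \left(-4 + T\right) \left(\left(T^{2} - 3\right) + T\right) = \left(-4 + T\right) \left(\left(-3 + T^{2}\right) + T\right) = \left(-4 + T\right) \left(-3 + T + T^{2}\right)$)
$D{\left(-4 \right)} \left(-623\right) = \left(12 + \left(-4\right)^{3} - -28 - 3 \left(-4\right)^{2}\right) \left(-623\right) = \left(12 - 64 + 28 - 48\right) \left(-623\right) = \left(-72\right) \left(-623\right) = 44856$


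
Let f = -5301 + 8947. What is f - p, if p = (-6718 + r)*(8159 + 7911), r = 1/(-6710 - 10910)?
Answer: 190228879979/1762 ≈ 1.0796e+8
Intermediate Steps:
r = -1/17620 (r = 1/(-17620) = -1/17620 ≈ -5.6754e-5)
p = -190222455727/1762 (p = (-6718 - 1/17620)*(8159 + 7911) = -118371161/17620*16070 = -190222455727/1762 ≈ -1.0796e+8)
f = 3646
f - p = 3646 - 1*(-190222455727/1762) = 3646 + 190222455727/1762 = 190228879979/1762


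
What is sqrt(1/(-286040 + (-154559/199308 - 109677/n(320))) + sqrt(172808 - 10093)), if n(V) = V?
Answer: sqrt(-72807723683999223360 + 20850931908090608618307601*sqrt(162715))/4566282066199 ≈ 20.084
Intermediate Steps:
sqrt(1/(-286040 + (-154559/199308 - 109677/n(320))) + sqrt(172808 - 10093)) = sqrt(1/(-286040 + (-154559/199308 - 109677/320)) + sqrt(172808 - 10093)) = sqrt(1/(-286040 + (-154559*1/199308 - 109677*1/320)) + sqrt(162715)) = sqrt(1/(-286040 + (-154559/199308 - 109677/320)) + sqrt(162715)) = sqrt(1/(-286040 - 5477240599/15944640) + sqrt(162715)) = sqrt(1/(-4566282066199/15944640) + sqrt(162715)) = sqrt(-15944640/4566282066199 + sqrt(162715))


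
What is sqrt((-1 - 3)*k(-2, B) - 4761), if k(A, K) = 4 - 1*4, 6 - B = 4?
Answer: 69*I ≈ 69.0*I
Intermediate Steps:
B = 2 (B = 6 - 1*4 = 6 - 4 = 2)
k(A, K) = 0 (k(A, K) = 4 - 4 = 0)
sqrt((-1 - 3)*k(-2, B) - 4761) = sqrt((-1 - 3)*0 - 4761) = sqrt(-4*0 - 4761) = sqrt(0 - 4761) = sqrt(-4761) = 69*I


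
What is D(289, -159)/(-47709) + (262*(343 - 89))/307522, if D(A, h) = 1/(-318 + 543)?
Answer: 357180431089/1650551298525 ≈ 0.21640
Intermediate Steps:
D(A, h) = 1/225
D(289, -159)/(-47709) + (262*(343 - 89))/307522 = (1/225)/(-47709) + (262*(343 - 89))/307522 = (1/225)*(-1/47709) + (262*254)*(1/307522) = -1/10734525 + 66548*(1/307522) = -1/10734525 + 33274/153761 = 357180431089/1650551298525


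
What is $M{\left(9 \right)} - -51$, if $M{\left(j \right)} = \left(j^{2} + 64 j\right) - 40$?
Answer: $668$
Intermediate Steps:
$M{\left(j \right)} = -40 + j^{2} + 64 j$
$M{\left(9 \right)} - -51 = \left(-40 + 9^{2} + 64 \cdot 9\right) - -51 = \left(-40 + 81 + 576\right) + 51 = 617 + 51 = 668$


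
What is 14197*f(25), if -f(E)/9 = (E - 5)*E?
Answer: -63886500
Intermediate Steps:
f(E) = -9*E*(-5 + E) (f(E) = -9*(E - 5)*E = -9*(-5 + E)*E = -9*E*(-5 + E))
14197*f(25) = 14197*(9*25*(5 - 1*25)) = 14197*(9*25*(5 - 25)) = 14197*(9*25*(-20)) = 14197*(-4500) = -63886500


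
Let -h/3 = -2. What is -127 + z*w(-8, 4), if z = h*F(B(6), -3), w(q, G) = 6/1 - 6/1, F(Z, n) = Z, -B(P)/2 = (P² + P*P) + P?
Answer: -127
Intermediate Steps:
B(P) = -4*P² - 2*P (B(P) = -2*((P² + P*P) + P) = -2*((P² + P²) + P) = -2*(2*P² + P) = -2*(P + 2*P²) = -4*P² - 2*P)
h = 6 (h = -3*(-2) = 6)
w(q, G) = 0 (w(q, G) = 6*1 - 6*1 = 6 - 6 = 0)
z = -936 (z = 6*(-2*6*(1 + 2*6)) = 6*(-2*6*(1 + 12)) = 6*(-2*6*13) = 6*(-156) = -936)
-127 + z*w(-8, 4) = -127 - 936*0 = -127 + 0 = -127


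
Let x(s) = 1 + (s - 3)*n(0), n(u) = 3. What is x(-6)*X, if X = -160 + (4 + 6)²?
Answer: 1560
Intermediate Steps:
x(s) = -8 + 3*s (x(s) = 1 + (s - 3)*3 = 1 + (-3 + s)*3 = 1 + (-9 + 3*s) = -8 + 3*s)
X = -60 (X = -160 + 10² = -160 + 100 = -60)
x(-6)*X = (-8 + 3*(-6))*(-60) = (-8 - 18)*(-60) = -26*(-60) = 1560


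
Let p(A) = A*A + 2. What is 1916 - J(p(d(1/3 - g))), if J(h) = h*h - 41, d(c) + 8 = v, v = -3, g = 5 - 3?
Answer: -13172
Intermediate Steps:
g = 2
d(c) = -11 (d(c) = -8 - 3 = -11)
p(A) = 2 + A² (p(A) = A² + 2 = 2 + A²)
J(h) = -41 + h² (J(h) = h² - 41 = -41 + h²)
1916 - J(p(d(1/3 - g))) = 1916 - (-41 + (2 + (-11)²)²) = 1916 - (-41 + (2 + 121)²) = 1916 - (-41 + 123²) = 1916 - (-41 + 15129) = 1916 - 1*15088 = 1916 - 15088 = -13172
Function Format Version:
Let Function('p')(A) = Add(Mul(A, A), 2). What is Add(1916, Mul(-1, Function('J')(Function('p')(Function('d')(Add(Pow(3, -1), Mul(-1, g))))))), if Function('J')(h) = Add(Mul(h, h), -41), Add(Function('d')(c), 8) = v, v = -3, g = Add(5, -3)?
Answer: -13172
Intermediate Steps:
g = 2
Function('d')(c) = -11 (Function('d')(c) = Add(-8, -3) = -11)
Function('p')(A) = Add(2, Pow(A, 2)) (Function('p')(A) = Add(Pow(A, 2), 2) = Add(2, Pow(A, 2)))
Function('J')(h) = Add(-41, Pow(h, 2)) (Function('J')(h) = Add(Pow(h, 2), -41) = Add(-41, Pow(h, 2)))
Add(1916, Mul(-1, Function('J')(Function('p')(Function('d')(Add(Pow(3, -1), Mul(-1, g))))))) = Add(1916, Mul(-1, Add(-41, Pow(Add(2, Pow(-11, 2)), 2)))) = Add(1916, Mul(-1, Add(-41, Pow(Add(2, 121), 2)))) = Add(1916, Mul(-1, Add(-41, Pow(123, 2)))) = Add(1916, Mul(-1, Add(-41, 15129))) = Add(1916, Mul(-1, 15088)) = Add(1916, -15088) = -13172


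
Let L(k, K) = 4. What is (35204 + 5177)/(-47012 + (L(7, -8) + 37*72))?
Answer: -40381/44344 ≈ -0.91063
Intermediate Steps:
(35204 + 5177)/(-47012 + (L(7, -8) + 37*72)) = (35204 + 5177)/(-47012 + (4 + 37*72)) = 40381/(-47012 + (4 + 2664)) = 40381/(-47012 + 2668) = 40381/(-44344) = 40381*(-1/44344) = -40381/44344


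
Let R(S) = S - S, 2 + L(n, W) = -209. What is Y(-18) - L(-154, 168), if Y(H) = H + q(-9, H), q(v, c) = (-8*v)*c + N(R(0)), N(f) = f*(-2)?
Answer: -1103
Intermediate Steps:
L(n, W) = -211 (L(n, W) = -2 - 209 = -211)
R(S) = 0
N(f) = -2*f
q(v, c) = -8*c*v (q(v, c) = (-8*v)*c - 2*0 = -8*c*v + 0 = -8*c*v)
Y(H) = 73*H (Y(H) = H - 8*H*(-9) = H + 72*H = 73*H)
Y(-18) - L(-154, 168) = 73*(-18) - 1*(-211) = -1314 + 211 = -1103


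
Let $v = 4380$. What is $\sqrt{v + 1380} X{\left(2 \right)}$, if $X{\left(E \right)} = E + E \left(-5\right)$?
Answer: $- 192 \sqrt{10} \approx -607.16$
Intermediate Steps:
$X{\left(E \right)} = - 4 E$ ($X{\left(E \right)} = E - 5 E = - 4 E$)
$\sqrt{v + 1380} X{\left(2 \right)} = \sqrt{4380 + 1380} \left(\left(-4\right) 2\right) = \sqrt{5760} \left(-8\right) = 24 \sqrt{10} \left(-8\right) = - 192 \sqrt{10}$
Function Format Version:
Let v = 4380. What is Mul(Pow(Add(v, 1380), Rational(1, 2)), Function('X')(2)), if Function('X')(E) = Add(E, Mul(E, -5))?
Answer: Mul(-192, Pow(10, Rational(1, 2))) ≈ -607.16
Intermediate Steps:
Function('X')(E) = Mul(-4, E) (Function('X')(E) = Add(E, Mul(-5, E)) = Mul(-4, E))
Mul(Pow(Add(v, 1380), Rational(1, 2)), Function('X')(2)) = Mul(Pow(Add(4380, 1380), Rational(1, 2)), Mul(-4, 2)) = Mul(Pow(5760, Rational(1, 2)), -8) = Mul(Mul(24, Pow(10, Rational(1, 2))), -8) = Mul(-192, Pow(10, Rational(1, 2)))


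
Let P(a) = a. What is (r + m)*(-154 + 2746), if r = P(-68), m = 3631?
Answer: 9235296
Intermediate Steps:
r = -68
(r + m)*(-154 + 2746) = (-68 + 3631)*(-154 + 2746) = 3563*2592 = 9235296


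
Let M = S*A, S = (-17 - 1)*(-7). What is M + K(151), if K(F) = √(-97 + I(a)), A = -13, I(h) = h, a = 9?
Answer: -1638 + 2*I*√22 ≈ -1638.0 + 9.3808*I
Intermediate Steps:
S = 126 (S = -18*(-7) = 126)
K(F) = 2*I*√22 (K(F) = √(-97 + 9) = √(-88) = 2*I*√22)
M = -1638 (M = 126*(-13) = -1638)
M + K(151) = -1638 + 2*I*√22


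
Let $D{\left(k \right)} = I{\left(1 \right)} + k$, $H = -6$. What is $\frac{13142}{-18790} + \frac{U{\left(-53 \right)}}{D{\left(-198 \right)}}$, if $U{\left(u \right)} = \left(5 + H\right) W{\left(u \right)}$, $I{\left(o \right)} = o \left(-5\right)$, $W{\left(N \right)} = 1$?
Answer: $- \frac{1324518}{1907185} \approx -0.69449$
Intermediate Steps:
$I{\left(o \right)} = - 5 o$
$D{\left(k \right)} = -5 + k$ ($D{\left(k \right)} = \left(-5\right) 1 + k = -5 + k$)
$U{\left(u \right)} = -1$ ($U{\left(u \right)} = \left(5 - 6\right) 1 = \left(-1\right) 1 = -1$)
$\frac{13142}{-18790} + \frac{U{\left(-53 \right)}}{D{\left(-198 \right)}} = \frac{13142}{-18790} - \frac{1}{-5 - 198} = 13142 \left(- \frac{1}{18790}\right) - \frac{1}{-203} = - \frac{6571}{9395} - - \frac{1}{203} = - \frac{6571}{9395} + \frac{1}{203} = - \frac{1324518}{1907185}$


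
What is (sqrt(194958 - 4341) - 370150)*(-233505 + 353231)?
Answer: -44316578900 + 119726*sqrt(190617) ≈ -4.4264e+10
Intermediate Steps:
(sqrt(194958 - 4341) - 370150)*(-233505 + 353231) = (sqrt(190617) - 370150)*119726 = (-370150 + sqrt(190617))*119726 = -44316578900 + 119726*sqrt(190617)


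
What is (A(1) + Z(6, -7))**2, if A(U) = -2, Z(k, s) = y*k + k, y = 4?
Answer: 784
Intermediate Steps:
Z(k, s) = 5*k (Z(k, s) = 4*k + k = 5*k)
(A(1) + Z(6, -7))**2 = (-2 + 5*6)**2 = (-2 + 30)**2 = 28**2 = 784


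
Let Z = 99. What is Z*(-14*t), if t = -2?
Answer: 2772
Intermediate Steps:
Z*(-14*t) = 99*(-14*(-2)) = 99*28 = 2772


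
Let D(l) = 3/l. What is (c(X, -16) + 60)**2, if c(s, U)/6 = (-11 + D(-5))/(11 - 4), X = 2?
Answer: 3069504/1225 ≈ 2505.7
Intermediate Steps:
c(s, U) = -348/35 (c(s, U) = 6*((-11 + 3/(-5))/(11 - 4)) = 6*((-11 + 3*(-1/5))/7) = 6*((-11 - 3/5)*(1/7)) = 6*(-58/5*1/7) = 6*(-58/35) = -348/35)
(c(X, -16) + 60)**2 = (-348/35 + 60)**2 = (1752/35)**2 = 3069504/1225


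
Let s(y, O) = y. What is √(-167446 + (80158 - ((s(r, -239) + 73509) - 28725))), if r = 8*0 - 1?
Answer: I*√132071 ≈ 363.42*I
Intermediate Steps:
r = -1 (r = 0 - 1 = -1)
√(-167446 + (80158 - ((s(r, -239) + 73509) - 28725))) = √(-167446 + (80158 - ((-1 + 73509) - 28725))) = √(-167446 + (80158 - (73508 - 28725))) = √(-167446 + (80158 - 1*44783)) = √(-167446 + (80158 - 44783)) = √(-167446 + 35375) = √(-132071) = I*√132071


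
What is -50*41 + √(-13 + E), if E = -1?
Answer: -2050 + I*√14 ≈ -2050.0 + 3.7417*I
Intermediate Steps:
-50*41 + √(-13 + E) = -50*41 + √(-13 - 1) = -2050 + √(-14) = -2050 + I*√14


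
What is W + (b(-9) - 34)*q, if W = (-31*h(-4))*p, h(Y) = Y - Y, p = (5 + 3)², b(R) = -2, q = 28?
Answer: -1008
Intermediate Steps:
p = 64 (p = 8² = 64)
h(Y) = 0
W = 0 (W = -31*0*64 = 0*64 = 0)
W + (b(-9) - 34)*q = 0 + (-2 - 34)*28 = 0 - 36*28 = 0 - 1008 = -1008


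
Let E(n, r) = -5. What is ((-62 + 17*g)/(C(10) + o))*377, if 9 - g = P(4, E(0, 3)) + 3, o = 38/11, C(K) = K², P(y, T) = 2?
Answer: 12441/569 ≈ 21.865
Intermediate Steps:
o = 38/11 (o = 38*(1/11) = 38/11 ≈ 3.4545)
g = 4 (g = 9 - (2 + 3) = 9 - 1*5 = 9 - 5 = 4)
((-62 + 17*g)/(C(10) + o))*377 = ((-62 + 17*4)/(10² + 38/11))*377 = ((-62 + 68)/(100 + 38/11))*377 = (6/(1138/11))*377 = (6*(11/1138))*377 = (33/569)*377 = 12441/569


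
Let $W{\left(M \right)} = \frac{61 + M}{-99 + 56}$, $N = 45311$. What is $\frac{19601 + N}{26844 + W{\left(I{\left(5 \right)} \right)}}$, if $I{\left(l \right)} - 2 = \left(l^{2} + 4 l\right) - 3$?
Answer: $\frac{2791216}{1154187} \approx 2.4183$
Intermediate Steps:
$I{\left(l \right)} = -1 + l^{2} + 4 l$ ($I{\left(l \right)} = 2 - \left(3 - l^{2} - 4 l\right) = 2 + \left(-3 + l^{2} + 4 l\right) = -1 + l^{2} + 4 l$)
$W{\left(M \right)} = - \frac{61}{43} - \frac{M}{43}$ ($W{\left(M \right)} = \frac{61 + M}{-43} = \left(61 + M\right) \left(- \frac{1}{43}\right) = - \frac{61}{43} - \frac{M}{43}$)
$\frac{19601 + N}{26844 + W{\left(I{\left(5 \right)} \right)}} = \frac{19601 + 45311}{26844 - \left(\frac{61}{43} + \frac{-1 + 5^{2} + 4 \cdot 5}{43}\right)} = \frac{64912}{26844 - \left(\frac{61}{43} + \frac{-1 + 25 + 20}{43}\right)} = \frac{64912}{26844 - \frac{105}{43}} = \frac{64912}{\frac{1154187}{43}} = 64912 \cdot \frac{43}{1154187} = \frac{2791216}{1154187}$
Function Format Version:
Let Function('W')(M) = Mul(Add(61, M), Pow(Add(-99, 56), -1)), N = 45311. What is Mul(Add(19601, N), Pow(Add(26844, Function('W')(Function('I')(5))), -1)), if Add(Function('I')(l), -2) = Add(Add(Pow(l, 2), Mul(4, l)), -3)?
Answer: Rational(2791216, 1154187) ≈ 2.4183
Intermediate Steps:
Function('I')(l) = Add(-1, Pow(l, 2), Mul(4, l)) (Function('I')(l) = Add(2, Add(Add(Pow(l, 2), Mul(4, l)), -3)) = Add(2, Add(-3, Pow(l, 2), Mul(4, l))) = Add(-1, Pow(l, 2), Mul(4, l)))
Function('W')(M) = Add(Rational(-61, 43), Mul(Rational(-1, 43), M)) (Function('W')(M) = Mul(Add(61, M), Pow(-43, -1)) = Mul(Add(61, M), Rational(-1, 43)) = Add(Rational(-61, 43), Mul(Rational(-1, 43), M)))
Mul(Add(19601, N), Pow(Add(26844, Function('W')(Function('I')(5))), -1)) = Mul(Add(19601, 45311), Pow(Add(26844, Add(Rational(-61, 43), Mul(Rational(-1, 43), Add(-1, Pow(5, 2), Mul(4, 5))))), -1)) = Mul(64912, Pow(Add(26844, Add(Rational(-61, 43), Mul(Rational(-1, 43), Add(-1, 25, 20)))), -1)) = Mul(64912, Pow(Add(26844, Add(Rational(-61, 43), Mul(Rational(-1, 43), 44))), -1)) = Mul(64912, Pow(Add(26844, Add(Rational(-61, 43), Rational(-44, 43))), -1)) = Mul(64912, Pow(Add(26844, Rational(-105, 43)), -1)) = Mul(64912, Pow(Rational(1154187, 43), -1)) = Mul(64912, Rational(43, 1154187)) = Rational(2791216, 1154187)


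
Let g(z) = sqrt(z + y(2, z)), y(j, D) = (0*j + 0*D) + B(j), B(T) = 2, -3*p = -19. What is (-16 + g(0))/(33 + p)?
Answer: -24/59 + 3*sqrt(2)/118 ≈ -0.37083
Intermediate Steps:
p = 19/3 (p = -1/3*(-19) = 19/3 ≈ 6.3333)
y(j, D) = 2 (y(j, D) = (0*j + 0*D) + 2 = (0 + 0) + 2 = 0 + 2 = 2)
g(z) = sqrt(2 + z) (g(z) = sqrt(z + 2) = sqrt(2 + z))
(-16 + g(0))/(33 + p) = (-16 + sqrt(2 + 0))/(33 + 19/3) = (-16 + sqrt(2))/(118/3) = (-16 + sqrt(2))*(3/118) = -24/59 + 3*sqrt(2)/118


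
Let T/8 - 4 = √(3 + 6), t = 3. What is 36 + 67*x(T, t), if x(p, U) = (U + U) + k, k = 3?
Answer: 639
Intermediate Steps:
T = 56 (T = 32 + 8*√(3 + 6) = 32 + 8*√9 = 32 + 8*3 = 32 + 24 = 56)
x(p, U) = 3 + 2*U (x(p, U) = (U + U) + 3 = 2*U + 3 = 3 + 2*U)
36 + 67*x(T, t) = 36 + 67*(3 + 2*3) = 36 + 67*(3 + 6) = 36 + 67*9 = 36 + 603 = 639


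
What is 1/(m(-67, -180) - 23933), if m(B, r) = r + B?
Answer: -1/24180 ≈ -4.1356e-5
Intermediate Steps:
m(B, r) = B + r
1/(m(-67, -180) - 23933) = 1/((-67 - 180) - 23933) = 1/(-247 - 23933) = 1/(-24180) = -1/24180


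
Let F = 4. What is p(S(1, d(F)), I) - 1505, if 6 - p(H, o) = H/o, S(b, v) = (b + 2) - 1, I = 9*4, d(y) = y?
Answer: -26983/18 ≈ -1499.1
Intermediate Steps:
I = 36
S(b, v) = 1 + b (S(b, v) = (2 + b) - 1 = 1 + b)
p(H, o) = 6 - H/o
p(S(1, d(F)), I) - 1505 = (6 - 1*(1 + 1)/36) - 1505 = (6 - 1*2*1/36) - 1505 = (6 - 1/18) - 1505 = 107/18 - 1505 = -26983/18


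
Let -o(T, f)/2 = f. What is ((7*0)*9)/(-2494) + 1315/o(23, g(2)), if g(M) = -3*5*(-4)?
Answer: -263/24 ≈ -10.958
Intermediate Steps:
g(M) = 60 (g(M) = -15*(-4) = 60)
o(T, f) = -2*f
((7*0)*9)/(-2494) + 1315/o(23, g(2)) = ((7*0)*9)/(-2494) + 1315/((-2*60)) = (0*9)*(-1/2494) + 1315/(-120) = 0*(-1/2494) + 1315*(-1/120) = 0 - 263/24 = -263/24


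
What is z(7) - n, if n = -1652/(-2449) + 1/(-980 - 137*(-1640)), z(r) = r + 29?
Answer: 158479600111/4486274120 ≈ 35.325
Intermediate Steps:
z(r) = 29 + r
n = 3026268209/4486274120 (n = -1652*(-1/2449) - 1/1640/(-1117) = 1652/2449 - 1/1117*(-1/1640) = 1652/2449 + 1/1831880 = 3026268209/4486274120 ≈ 0.67456)
z(7) - n = (29 + 7) - 1*3026268209/4486274120 = 36 - 3026268209/4486274120 = 158479600111/4486274120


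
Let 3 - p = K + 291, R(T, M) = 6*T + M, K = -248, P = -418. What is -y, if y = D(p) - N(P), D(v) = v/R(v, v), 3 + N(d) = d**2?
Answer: 1223046/7 ≈ 1.7472e+5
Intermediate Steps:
N(d) = -3 + d**2
R(T, M) = M + 6*T
p = -40 (p = 3 - (-248 + 291) = 3 - 1*43 = 3 - 43 = -40)
D(v) = 1/7 (D(v) = v/(v + 6*v) = v/((7*v)) = v*(1/(7*v)) = 1/7)
y = -1223046/7 (y = 1/7 - (-3 + (-418)**2) = 1/7 - (-3 + 174724) = 1/7 - 1*174721 = 1/7 - 174721 = -1223046/7 ≈ -1.7472e+5)
-y = -1*(-1223046/7) = 1223046/7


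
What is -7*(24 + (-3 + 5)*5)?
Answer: -238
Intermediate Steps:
-7*(24 + (-3 + 5)*5) = -7*(24 + 2*5) = -7*(24 + 10) = -7*34 = -238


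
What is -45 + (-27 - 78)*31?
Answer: -3300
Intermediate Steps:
-45 + (-27 - 78)*31 = -45 - 105*31 = -45 - 3255 = -3300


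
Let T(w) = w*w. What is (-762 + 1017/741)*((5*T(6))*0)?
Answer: 0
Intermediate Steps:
T(w) = w**2
(-762 + 1017/741)*((5*T(6))*0) = (-762 + 1017/741)*((5*6**2)*0) = (-762 + 1017*(1/741))*((5*36)*0) = (-762 + 339/247)*(180*0) = -187875/247*0 = 0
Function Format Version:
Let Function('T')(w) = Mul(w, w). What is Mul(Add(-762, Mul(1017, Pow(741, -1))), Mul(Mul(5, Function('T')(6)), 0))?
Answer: 0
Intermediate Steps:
Function('T')(w) = Pow(w, 2)
Mul(Add(-762, Mul(1017, Pow(741, -1))), Mul(Mul(5, Function('T')(6)), 0)) = Mul(Add(-762, Mul(1017, Pow(741, -1))), Mul(Mul(5, Pow(6, 2)), 0)) = Mul(Add(-762, Mul(1017, Rational(1, 741))), Mul(Mul(5, 36), 0)) = Mul(Add(-762, Rational(339, 247)), Mul(180, 0)) = Mul(Rational(-187875, 247), 0) = 0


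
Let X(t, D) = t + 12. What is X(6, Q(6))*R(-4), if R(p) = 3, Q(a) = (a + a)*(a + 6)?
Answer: 54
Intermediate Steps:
Q(a) = 2*a*(6 + a) (Q(a) = (2*a)*(6 + a) = 2*a*(6 + a))
X(t, D) = 12 + t
X(6, Q(6))*R(-4) = (12 + 6)*3 = 18*3 = 54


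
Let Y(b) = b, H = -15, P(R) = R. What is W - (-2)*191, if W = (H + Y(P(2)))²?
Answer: 551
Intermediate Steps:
W = 169 (W = (-15 + 2)² = (-13)² = 169)
W - (-2)*191 = 169 - (-2)*191 = 169 - 1*(-382) = 169 + 382 = 551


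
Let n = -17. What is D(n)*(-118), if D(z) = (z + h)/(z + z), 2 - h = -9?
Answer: -354/17 ≈ -20.824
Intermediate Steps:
h = 11 (h = 2 - 1*(-9) = 2 + 9 = 11)
D(z) = (11 + z)/(2*z) (D(z) = (z + 11)/(z + z) = (11 + z)/((2*z)) = (11 + z)*(1/(2*z)) = (11 + z)/(2*z))
D(n)*(-118) = ((½)*(11 - 17)/(-17))*(-118) = ((½)*(-1/17)*(-6))*(-118) = (3/17)*(-118) = -354/17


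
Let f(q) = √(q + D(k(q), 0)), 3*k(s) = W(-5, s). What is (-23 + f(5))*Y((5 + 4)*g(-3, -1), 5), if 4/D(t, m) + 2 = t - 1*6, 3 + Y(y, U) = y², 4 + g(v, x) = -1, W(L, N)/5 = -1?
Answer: -46506 + 2022*√3857/29 ≈ -42176.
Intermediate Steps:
W(L, N) = -5 (W(L, N) = 5*(-1) = -5)
g(v, x) = -5 (g(v, x) = -4 - 1 = -5)
k(s) = -5/3 (k(s) = (⅓)*(-5) = -5/3)
Y(y, U) = -3 + y²
D(t, m) = 4/(-8 + t) (D(t, m) = 4/(-2 + (t - 1*6)) = 4/(-2 + (t - 6)) = 4/(-2 + (-6 + t)) = 4/(-8 + t))
f(q) = √(-12/29 + q) (f(q) = √(q + 4/(-8 - 5/3)) = √(q + 4/(-29/3)) = √(q + 4*(-3/29)) = √(q - 12/29) = √(-12/29 + q))
(-23 + f(5))*Y((5 + 4)*g(-3, -1), 5) = (-23 + √(-348 + 841*5)/29)*(-3 + ((5 + 4)*(-5))²) = (-23 + √(-348 + 4205)/29)*(-3 + (9*(-5))²) = (-23 + √3857/29)*(-3 + (-45)²) = (-23 + √3857/29)*(-3 + 2025) = (-23 + √3857/29)*2022 = -46506 + 2022*√3857/29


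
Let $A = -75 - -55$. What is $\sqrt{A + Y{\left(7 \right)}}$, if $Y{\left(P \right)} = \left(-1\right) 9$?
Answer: $i \sqrt{29} \approx 5.3852 i$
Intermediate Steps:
$Y{\left(P \right)} = -9$
$A = -20$ ($A = -75 + 55 = -20$)
$\sqrt{A + Y{\left(7 \right)}} = \sqrt{-20 - 9} = \sqrt{-29} = i \sqrt{29}$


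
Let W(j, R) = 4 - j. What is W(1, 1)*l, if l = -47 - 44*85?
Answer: -11361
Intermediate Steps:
l = -3787 (l = -47 - 3740 = -3787)
W(1, 1)*l = (4 - 1*1)*(-3787) = (4 - 1)*(-3787) = 3*(-3787) = -11361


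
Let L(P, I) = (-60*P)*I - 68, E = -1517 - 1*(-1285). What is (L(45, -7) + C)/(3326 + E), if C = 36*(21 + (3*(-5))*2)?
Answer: 1322/221 ≈ 5.9819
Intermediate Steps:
E = -232 (E = -1517 + 1285 = -232)
L(P, I) = -68 - 60*I*P (L(P, I) = -60*I*P - 68 = -68 - 60*I*P)
C = -324 (C = 36*(21 - 15*2) = 36*(21 - 30) = 36*(-9) = -324)
(L(45, -7) + C)/(3326 + E) = ((-68 - 60*(-7)*45) - 324)/(3326 - 232) = ((-68 + 18900) - 324)/3094 = (18832 - 324)*(1/3094) = 18508*(1/3094) = 1322/221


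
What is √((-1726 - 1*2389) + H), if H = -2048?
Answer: I*√6163 ≈ 78.505*I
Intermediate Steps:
√((-1726 - 1*2389) + H) = √((-1726 - 1*2389) - 2048) = √((-1726 - 2389) - 2048) = √(-4115 - 2048) = √(-6163) = I*√6163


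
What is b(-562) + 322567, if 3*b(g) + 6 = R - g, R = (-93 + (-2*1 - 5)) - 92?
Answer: 968065/3 ≈ 3.2269e+5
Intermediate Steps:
R = -192 (R = (-93 + (-2 - 5)) - 92 = (-93 - 7) - 92 = -100 - 92 = -192)
b(g) = -66 - g/3 (b(g) = -2 + (-192 - g)/3 = -2 + (-64 - g/3) = -66 - g/3)
b(-562) + 322567 = (-66 - ⅓*(-562)) + 322567 = (-66 + 562/3) + 322567 = 364/3 + 322567 = 968065/3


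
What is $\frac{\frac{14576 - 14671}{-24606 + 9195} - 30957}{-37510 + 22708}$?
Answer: $\frac{238539116}{114056811} \approx 2.0914$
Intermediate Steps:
$\frac{\frac{14576 - 14671}{-24606 + 9195} - 30957}{-37510 + 22708} = \frac{- \frac{95}{-15411} - 30957}{-14802} = \left(\left(-95\right) \left(- \frac{1}{15411}\right) - 30957\right) \left(- \frac{1}{14802}\right) = \left(\frac{95}{15411} - 30957\right) \left(- \frac{1}{14802}\right) = \left(- \frac{477078232}{15411}\right) \left(- \frac{1}{14802}\right) = \frac{238539116}{114056811}$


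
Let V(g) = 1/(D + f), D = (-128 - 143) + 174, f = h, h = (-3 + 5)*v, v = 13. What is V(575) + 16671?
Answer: 1183640/71 ≈ 16671.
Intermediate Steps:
h = 26 (h = (-3 + 5)*13 = 2*13 = 26)
f = 26
D = -97 (D = -271 + 174 = -97)
V(g) = -1/71 (V(g) = 1/(-97 + 26) = 1/(-71) = -1/71)
V(575) + 16671 = -1/71 + 16671 = 1183640/71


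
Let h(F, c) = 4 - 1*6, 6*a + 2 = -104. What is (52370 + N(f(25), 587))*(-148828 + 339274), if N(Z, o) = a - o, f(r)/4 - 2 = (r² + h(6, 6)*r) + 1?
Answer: 9858500672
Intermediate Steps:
a = -53/3 (a = -⅓ + (⅙)*(-104) = -⅓ - 52/3 = -53/3 ≈ -17.667)
h(F, c) = -2 (h(F, c) = 4 - 6 = -2)
f(r) = 12 - 8*r + 4*r² (f(r) = 8 + 4*((r² - 2*r) + 1) = 8 + 4*(1 + r² - 2*r) = 8 + (4 - 8*r + 4*r²) = 12 - 8*r + 4*r²)
N(Z, o) = -53/3 - o
(52370 + N(f(25), 587))*(-148828 + 339274) = (52370 + (-53/3 - 1*587))*(-148828 + 339274) = (52370 + (-53/3 - 587))*190446 = (52370 - 1814/3)*190446 = (155296/3)*190446 = 9858500672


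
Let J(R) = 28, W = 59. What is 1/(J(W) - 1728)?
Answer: -1/1700 ≈ -0.00058824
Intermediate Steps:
1/(J(W) - 1728) = 1/(28 - 1728) = 1/(-1700) = -1/1700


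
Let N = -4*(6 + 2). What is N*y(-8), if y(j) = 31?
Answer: -992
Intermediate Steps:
N = -32 (N = -4*8 = -32)
N*y(-8) = -32*31 = -992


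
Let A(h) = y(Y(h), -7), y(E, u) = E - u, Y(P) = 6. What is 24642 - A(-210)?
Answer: 24629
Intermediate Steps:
A(h) = 13 (A(h) = 6 - 1*(-7) = 6 + 7 = 13)
24642 - A(-210) = 24642 - 1*13 = 24642 - 13 = 24629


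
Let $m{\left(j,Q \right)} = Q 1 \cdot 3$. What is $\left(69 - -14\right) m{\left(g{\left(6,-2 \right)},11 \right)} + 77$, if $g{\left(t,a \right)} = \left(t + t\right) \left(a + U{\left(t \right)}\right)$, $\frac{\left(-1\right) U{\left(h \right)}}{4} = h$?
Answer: $2816$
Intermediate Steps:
$U{\left(h \right)} = - 4 h$
$g{\left(t,a \right)} = 2 t \left(a - 4 t\right)$ ($g{\left(t,a \right)} = \left(t + t\right) \left(a - 4 t\right) = 2 t \left(a - 4 t\right)$)
$m{\left(j,Q \right)} = 3 Q$ ($m{\left(j,Q \right)} = Q 3 = 3 Q$)
$\left(69 - -14\right) m{\left(g{\left(6,-2 \right)},11 \right)} + 77 = \left(69 - -14\right) 3 \cdot 11 + 77 = \left(69 + 14\right) 33 + 77 = 83 \cdot 33 + 77 = 2739 + 77 = 2816$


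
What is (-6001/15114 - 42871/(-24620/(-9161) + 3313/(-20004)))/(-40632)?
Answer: 118744336221211423/283810708186852176 ≈ 0.41839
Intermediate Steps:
(-6001/15114 - 42871/(-24620/(-9161) + 3313/(-20004)))/(-40632) = (-6001*1/15114 - 42871/(-24620*(-1/9161) + 3313*(-1/20004)))*(-1/40632) = (-6001/15114 - 42871/(24620/9161 - 3313/20004))*(-1/40632) = (-6001/15114 - 42871/462148087/183256644)*(-1/40632) = (-6001/15114 - 42871*183256644/462148087)*(-1/40632) = (-6001/15114 - 7856395584924/462148087)*(-1/40632) = -118744336221211423/6984906186918*(-1/40632) = 118744336221211423/283810708186852176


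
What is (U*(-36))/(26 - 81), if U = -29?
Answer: -1044/55 ≈ -18.982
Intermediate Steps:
(U*(-36))/(26 - 81) = (-29*(-36))/(26 - 81) = 1044/(-55) = 1044*(-1/55) = -1044/55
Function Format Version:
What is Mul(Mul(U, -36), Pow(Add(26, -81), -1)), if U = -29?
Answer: Rational(-1044, 55) ≈ -18.982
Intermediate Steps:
Mul(Mul(U, -36), Pow(Add(26, -81), -1)) = Mul(Mul(-29, -36), Pow(Add(26, -81), -1)) = Mul(1044, Pow(-55, -1)) = Mul(1044, Rational(-1, 55)) = Rational(-1044, 55)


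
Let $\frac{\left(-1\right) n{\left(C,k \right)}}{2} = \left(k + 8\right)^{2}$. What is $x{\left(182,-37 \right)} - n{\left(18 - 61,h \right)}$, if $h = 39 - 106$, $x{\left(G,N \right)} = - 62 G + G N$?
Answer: $-11056$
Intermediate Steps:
$h = -67$ ($h = 39 - 106 = -67$)
$n{\left(C,k \right)} = - 2 \left(8 + k\right)^{2}$ ($n{\left(C,k \right)} = - 2 \left(k + 8\right)^{2} = - 2 \left(8 + k\right)^{2}$)
$x{\left(182,-37 \right)} - n{\left(18 - 61,h \right)} = 182 \left(-62 - 37\right) - - 2 \left(8 - 67\right)^{2} = 182 \left(-99\right) - - 2 \left(-59\right)^{2} = -18018 - \left(-2\right) 3481 = -18018 - -6962 = -18018 + 6962 = -11056$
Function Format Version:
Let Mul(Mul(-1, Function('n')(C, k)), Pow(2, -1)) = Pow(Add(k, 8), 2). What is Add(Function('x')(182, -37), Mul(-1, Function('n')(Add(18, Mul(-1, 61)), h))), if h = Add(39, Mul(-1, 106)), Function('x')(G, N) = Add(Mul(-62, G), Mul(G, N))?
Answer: -11056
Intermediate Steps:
h = -67 (h = Add(39, -106) = -67)
Function('n')(C, k) = Mul(-2, Pow(Add(8, k), 2)) (Function('n')(C, k) = Mul(-2, Pow(Add(k, 8), 2)) = Mul(-2, Pow(Add(8, k), 2)))
Add(Function('x')(182, -37), Mul(-1, Function('n')(Add(18, Mul(-1, 61)), h))) = Add(Mul(182, Add(-62, -37)), Mul(-1, Mul(-2, Pow(Add(8, -67), 2)))) = Add(Mul(182, -99), Mul(-1, Mul(-2, Pow(-59, 2)))) = Add(-18018, Mul(-1, Mul(-2, 3481))) = Add(-18018, Mul(-1, -6962)) = Add(-18018, 6962) = -11056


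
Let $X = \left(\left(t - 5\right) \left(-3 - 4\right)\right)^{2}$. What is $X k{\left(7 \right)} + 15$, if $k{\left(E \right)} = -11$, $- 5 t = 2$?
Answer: $- \frac{392556}{25} \approx -15702.0$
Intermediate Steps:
$t = - \frac{2}{5}$ ($t = \left(- \frac{1}{5}\right) 2 = - \frac{2}{5} \approx -0.4$)
$X = \frac{35721}{25}$ ($X = \left(\left(- \frac{2}{5} - 5\right) \left(-3 - 4\right)\right)^{2} = \left(- \frac{27 \left(-3 - 4\right)}{5}\right)^{2} = \left(\left(- \frac{27}{5}\right) \left(-7\right)\right)^{2} = \left(\frac{189}{5}\right)^{2} = \frac{35721}{25} \approx 1428.8$)
$X k{\left(7 \right)} + 15 = \frac{35721}{25} \left(-11\right) + 15 = - \frac{392931}{25} + 15 = - \frac{392556}{25}$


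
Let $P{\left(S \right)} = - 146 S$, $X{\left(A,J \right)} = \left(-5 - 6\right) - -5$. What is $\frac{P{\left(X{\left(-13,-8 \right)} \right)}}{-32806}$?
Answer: $- \frac{438}{16403} \approx -0.026702$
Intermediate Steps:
$X{\left(A,J \right)} = -6$ ($X{\left(A,J \right)} = \left(-5 - 6\right) + 5 = -11 + 5 = -6$)
$\frac{P{\left(X{\left(-13,-8 \right)} \right)}}{-32806} = \frac{\left(-146\right) \left(-6\right)}{-32806} = 876 \left(- \frac{1}{32806}\right) = - \frac{438}{16403}$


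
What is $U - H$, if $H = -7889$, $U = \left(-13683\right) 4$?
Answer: $-46843$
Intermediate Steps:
$U = -54732$
$U - H = -54732 - -7889 = -54732 + 7889 = -46843$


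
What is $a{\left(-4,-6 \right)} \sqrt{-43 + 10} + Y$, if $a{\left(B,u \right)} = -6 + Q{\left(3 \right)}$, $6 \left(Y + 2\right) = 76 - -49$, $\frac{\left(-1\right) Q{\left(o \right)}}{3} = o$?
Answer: $\frac{113}{6} - 15 i \sqrt{33} \approx 18.833 - 86.168 i$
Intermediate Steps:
$Q{\left(o \right)} = - 3 o$
$Y = \frac{113}{6}$ ($Y = -2 + \frac{76 - -49}{6} = -2 + \frac{76 + 49}{6} = -2 + \frac{1}{6} \cdot 125 = -2 + \frac{125}{6} = \frac{113}{6} \approx 18.833$)
$a{\left(B,u \right)} = -15$ ($a{\left(B,u \right)} = -6 - 9 = -15$)
$a{\left(-4,-6 \right)} \sqrt{-43 + 10} + Y = - 15 \sqrt{-43 + 10} + \frac{113}{6} = - 15 \sqrt{-33} + \frac{113}{6} = - 15 i \sqrt{33} + \frac{113}{6} = \frac{113}{6} - 15 i \sqrt{33}$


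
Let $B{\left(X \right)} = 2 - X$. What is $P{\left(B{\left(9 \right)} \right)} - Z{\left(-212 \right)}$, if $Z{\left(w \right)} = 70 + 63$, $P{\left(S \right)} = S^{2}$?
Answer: $-84$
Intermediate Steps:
$Z{\left(w \right)} = 133$
$P{\left(B{\left(9 \right)} \right)} - Z{\left(-212 \right)} = \left(2 - 9\right)^{2} - 133 = \left(-7\right)^{2} - 133 = 49 - 133 = -84$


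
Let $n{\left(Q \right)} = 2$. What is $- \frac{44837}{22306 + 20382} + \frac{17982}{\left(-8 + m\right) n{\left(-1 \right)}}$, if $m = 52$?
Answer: $\frac{95458745}{469568} \approx 203.29$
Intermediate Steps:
$- \frac{44837}{22306 + 20382} + \frac{17982}{\left(-8 + m\right) n{\left(-1 \right)}} = - \frac{44837}{22306 + 20382} + \frac{17982}{\left(-8 + 52\right) 2} = - \frac{44837}{42688} + \frac{17982}{44 \cdot 2} = \left(-44837\right) \frac{1}{42688} + \frac{17982}{88} = - \frac{44837}{42688} + 17982 \cdot \frac{1}{88} = - \frac{44837}{42688} + \frac{8991}{44} = \frac{95458745}{469568}$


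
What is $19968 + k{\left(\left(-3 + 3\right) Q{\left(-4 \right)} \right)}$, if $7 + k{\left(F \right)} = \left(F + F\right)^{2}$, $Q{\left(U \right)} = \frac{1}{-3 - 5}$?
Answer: $19961$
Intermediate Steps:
$Q{\left(U \right)} = - \frac{1}{8}$ ($Q{\left(U \right)} = \frac{1}{-8} = - \frac{1}{8}$)
$k{\left(F \right)} = -7 + 4 F^{2}$ ($k{\left(F \right)} = -7 + \left(F + F\right)^{2} = -7 + \left(2 F\right)^{2} = -7 + 4 F^{2}$)
$19968 + k{\left(\left(-3 + 3\right) Q{\left(-4 \right)} \right)} = 19968 - \left(7 - 4 \left(\left(-3 + 3\right) \left(- \frac{1}{8}\right)\right)^{2}\right) = 19968 - \left(7 - 4 \left(0 \left(- \frac{1}{8}\right)\right)^{2}\right) = 19968 - \left(7 - 4 \cdot 0^{2}\right) = 19968 + \left(-7 + 4 \cdot 0\right) = 19968 + \left(-7 + 0\right) = 19968 - 7 = 19961$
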